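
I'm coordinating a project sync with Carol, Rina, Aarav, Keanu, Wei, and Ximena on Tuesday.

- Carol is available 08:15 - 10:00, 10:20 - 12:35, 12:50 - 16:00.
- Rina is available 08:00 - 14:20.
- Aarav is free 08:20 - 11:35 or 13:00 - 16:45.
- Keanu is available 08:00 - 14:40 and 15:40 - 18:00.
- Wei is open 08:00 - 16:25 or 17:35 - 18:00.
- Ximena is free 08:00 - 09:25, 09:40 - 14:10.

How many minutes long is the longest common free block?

Carol ∩ Rina: 08:15-10:00, 10:20-12:35, 12:50-14:20.
Carol ∩ Rina ∩ Aarav: 08:20-10:00, 10:20-11:35, 13:00-14:20.
Carol ∩ Rina ∩ Aarav ∩ Keanu: 08:20-10:00, 10:20-11:35, 13:00-14:20.
Carol ∩ Rina ∩ Aarav ∩ Keanu ∩ Wei: 08:20-10:00, 10:20-11:35, 13:00-14:20.
Carol ∩ Rina ∩ Aarav ∩ Keanu ∩ Wei ∩ Ximena: 08:20-09:25, 09:40-10:00, 10:20-11:35, 13:00-14:10.
Those are the intersection windows.
The longest is 10:20-11:35 at 75 minutes.

75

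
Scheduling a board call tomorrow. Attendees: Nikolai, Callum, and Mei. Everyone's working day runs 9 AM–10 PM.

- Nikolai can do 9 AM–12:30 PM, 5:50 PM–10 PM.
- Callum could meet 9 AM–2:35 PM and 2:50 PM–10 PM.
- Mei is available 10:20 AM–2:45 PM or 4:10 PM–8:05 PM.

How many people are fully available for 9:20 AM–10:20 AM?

2

Nikolai and Callum can make the full 09:20-10:20 slot — that's 2.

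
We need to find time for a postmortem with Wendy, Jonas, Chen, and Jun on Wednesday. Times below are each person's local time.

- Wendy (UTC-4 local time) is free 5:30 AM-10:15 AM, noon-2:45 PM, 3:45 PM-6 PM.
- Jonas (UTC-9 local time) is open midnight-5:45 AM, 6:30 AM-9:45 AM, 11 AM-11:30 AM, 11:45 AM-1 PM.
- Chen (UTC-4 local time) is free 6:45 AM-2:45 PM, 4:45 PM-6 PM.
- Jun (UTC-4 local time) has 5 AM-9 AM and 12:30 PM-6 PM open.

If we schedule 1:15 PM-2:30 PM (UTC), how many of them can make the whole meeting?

2

Wendy in UTC: 09:30-14:15, 16:00-18:45, 19:45-22:00 (add 4h to convert from UTC-4).
Jonas in UTC: 09:00-14:45, 15:30-18:45, 20:00-20:30, 20:45-22:00 (add 9h to convert from UTC-9).
Chen in UTC: 10:45-18:45, 20:45-22:00 (add 4h to convert from UTC-4).
Jun in UTC: 09:00-13:00, 16:30-22:00 (add 4h to convert from UTC-4).
Jonas and Chen can make the full 13:15-14:30 slot — that's 2.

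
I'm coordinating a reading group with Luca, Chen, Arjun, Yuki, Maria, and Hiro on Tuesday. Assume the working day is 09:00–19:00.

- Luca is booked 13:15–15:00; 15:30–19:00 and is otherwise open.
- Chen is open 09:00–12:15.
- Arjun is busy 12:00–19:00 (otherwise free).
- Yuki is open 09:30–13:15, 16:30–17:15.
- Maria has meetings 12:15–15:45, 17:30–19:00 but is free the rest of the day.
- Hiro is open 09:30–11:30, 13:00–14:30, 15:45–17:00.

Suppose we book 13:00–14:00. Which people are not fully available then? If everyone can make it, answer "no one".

Luca free: 09:00-13:15, 15:00-15:30 (invert busy blocks within the working day).
Chen free: 09:00-12:15.
Arjun free: 09:00-12:00 (invert busy blocks within the working day).
Yuki free: 09:30-13:15, 16:30-17:15.
Maria free: 09:00-12:15, 15:45-17:30 (invert busy blocks within the working day).
Hiro free: 09:30-11:30, 13:00-14:30, 15:45-17:00.
Luca: not fully free for 13:00-14:00. Chen: not fully free for 13:00-14:00. Arjun: not fully free for 13:00-14:00. Yuki: not fully free for 13:00-14:00. Maria: not fully free for 13:00-14:00. Hiro: free for 13:00-14:00.

Arjun, Chen, Luca, Maria, Yuki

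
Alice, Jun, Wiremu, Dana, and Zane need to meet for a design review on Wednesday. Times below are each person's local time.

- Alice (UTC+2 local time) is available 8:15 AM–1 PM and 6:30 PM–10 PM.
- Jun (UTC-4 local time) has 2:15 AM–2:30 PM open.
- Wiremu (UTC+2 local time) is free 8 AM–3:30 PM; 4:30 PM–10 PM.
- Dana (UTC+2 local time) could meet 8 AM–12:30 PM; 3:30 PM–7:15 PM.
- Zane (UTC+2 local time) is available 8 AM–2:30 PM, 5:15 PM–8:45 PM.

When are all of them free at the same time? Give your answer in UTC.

Alice in UTC: 06:15-11:00, 16:30-20:00 (subtract 2h to convert from UTC+2).
Jun in UTC: 06:15-18:30 (add 4h to convert from UTC-4).
Wiremu in UTC: 06:00-13:30, 14:30-20:00 (subtract 2h to convert from UTC+2).
Dana in UTC: 06:00-10:30, 13:30-17:15 (subtract 2h to convert from UTC+2).
Zane in UTC: 06:00-12:30, 15:15-18:45 (subtract 2h to convert from UTC+2).
Alice ∩ Jun: 06:15-11:00, 16:30-18:30.
Alice ∩ Jun ∩ Wiremu: 06:15-11:00, 16:30-18:30.
Alice ∩ Jun ∩ Wiremu ∩ Dana: 06:15-10:30, 16:30-17:15.
Alice ∩ Jun ∩ Wiremu ∩ Dana ∩ Zane: 06:15-10:30, 16:30-17:15.

06:15-10:30, 16:30-17:15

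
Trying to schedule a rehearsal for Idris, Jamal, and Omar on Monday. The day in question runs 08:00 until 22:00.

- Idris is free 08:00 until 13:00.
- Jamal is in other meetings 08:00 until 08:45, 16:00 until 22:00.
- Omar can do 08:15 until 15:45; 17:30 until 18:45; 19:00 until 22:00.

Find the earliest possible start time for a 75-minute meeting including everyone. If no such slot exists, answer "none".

08:45

Idris free: 08:00-13:00.
Jamal free: 08:45-16:00 (invert busy blocks within the working day).
Omar free: 08:15-15:45, 17:30-18:45, 19:00-22:00.
Idris ∩ Jamal: 08:45-13:00.
Idris ∩ Jamal ∩ Omar: 08:45-13:00.
The first common window of at least 75 minutes is 08:45-13:00, so the earliest start is 08:45.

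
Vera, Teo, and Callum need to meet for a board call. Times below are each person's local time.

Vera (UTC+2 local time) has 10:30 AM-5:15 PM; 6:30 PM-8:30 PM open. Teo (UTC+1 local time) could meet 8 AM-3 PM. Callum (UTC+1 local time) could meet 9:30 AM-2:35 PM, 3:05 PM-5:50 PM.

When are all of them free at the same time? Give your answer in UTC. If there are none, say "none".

08:30-13:35

Vera in UTC: 08:30-15:15, 16:30-18:30 (subtract 2h to convert from UTC+2).
Teo in UTC: 07:00-14:00 (subtract 1h to convert from UTC+1).
Callum in UTC: 08:30-13:35, 14:05-16:50 (subtract 1h to convert from UTC+1).
Vera ∩ Teo: 08:30-14:00.
Vera ∩ Teo ∩ Callum: 08:30-13:35.
So the common availability across everyone is 08:30-13:35.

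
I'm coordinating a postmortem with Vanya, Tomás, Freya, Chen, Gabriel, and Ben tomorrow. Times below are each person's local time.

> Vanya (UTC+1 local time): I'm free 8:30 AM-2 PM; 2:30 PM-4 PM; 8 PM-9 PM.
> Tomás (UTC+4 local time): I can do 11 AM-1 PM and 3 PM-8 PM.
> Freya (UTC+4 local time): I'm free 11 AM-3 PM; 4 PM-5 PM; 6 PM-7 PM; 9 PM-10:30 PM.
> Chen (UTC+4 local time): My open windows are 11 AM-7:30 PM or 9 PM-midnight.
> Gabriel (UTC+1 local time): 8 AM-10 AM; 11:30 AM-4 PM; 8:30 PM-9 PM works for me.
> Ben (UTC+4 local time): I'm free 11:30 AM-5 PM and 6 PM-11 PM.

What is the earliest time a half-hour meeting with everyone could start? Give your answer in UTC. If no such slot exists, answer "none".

Vanya in UTC: 07:30-13:00, 13:30-15:00, 19:00-20:00 (subtract 1h to convert from UTC+1).
Tomás in UTC: 07:00-09:00, 11:00-16:00 (subtract 4h to convert from UTC+4).
Freya in UTC: 07:00-11:00, 12:00-13:00, 14:00-15:00, 17:00-18:30 (subtract 4h to convert from UTC+4).
Chen in UTC: 07:00-15:30, 17:00-20:00 (subtract 4h to convert from UTC+4).
Gabriel in UTC: 07:00-09:00, 10:30-15:00, 19:30-20:00 (subtract 1h to convert from UTC+1).
Ben in UTC: 07:30-13:00, 14:00-19:00 (subtract 4h to convert from UTC+4).
Vanya ∩ Tomás: 07:30-09:00, 11:00-13:00, 13:30-15:00.
Vanya ∩ Tomás ∩ Freya: 07:30-09:00, 12:00-13:00, 14:00-15:00.
Vanya ∩ Tomás ∩ Freya ∩ Chen: 07:30-09:00, 12:00-13:00, 14:00-15:00.
Vanya ∩ Tomás ∩ Freya ∩ Chen ∩ Gabriel: 07:30-09:00, 12:00-13:00, 14:00-15:00.
Vanya ∩ Tomás ∩ Freya ∩ Chen ∩ Gabriel ∩ Ben: 07:30-09:00, 12:00-13:00, 14:00-15:00.
So the common availability across everyone is 07:30-09:00, 12:00-13:00, 14:00-15:00.
The first common window of at least 30 minutes is 07:30-09:00, so the earliest start is 07:30.

07:30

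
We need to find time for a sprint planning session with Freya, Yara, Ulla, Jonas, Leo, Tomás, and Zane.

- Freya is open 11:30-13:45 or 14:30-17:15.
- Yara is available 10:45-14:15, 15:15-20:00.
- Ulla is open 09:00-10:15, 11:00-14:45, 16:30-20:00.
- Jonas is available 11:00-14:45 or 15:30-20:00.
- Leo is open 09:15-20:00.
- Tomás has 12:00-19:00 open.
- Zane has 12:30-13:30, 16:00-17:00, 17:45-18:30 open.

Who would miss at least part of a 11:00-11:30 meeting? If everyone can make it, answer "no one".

Freya: not fully free for 11:00-11:30. Yara: free for 11:00-11:30. Ulla: free for 11:00-11:30. Jonas: free for 11:00-11:30. Leo: free for 11:00-11:30. Tomás: not fully free for 11:00-11:30. Zane: not fully free for 11:00-11:30.

Freya, Tomás, Zane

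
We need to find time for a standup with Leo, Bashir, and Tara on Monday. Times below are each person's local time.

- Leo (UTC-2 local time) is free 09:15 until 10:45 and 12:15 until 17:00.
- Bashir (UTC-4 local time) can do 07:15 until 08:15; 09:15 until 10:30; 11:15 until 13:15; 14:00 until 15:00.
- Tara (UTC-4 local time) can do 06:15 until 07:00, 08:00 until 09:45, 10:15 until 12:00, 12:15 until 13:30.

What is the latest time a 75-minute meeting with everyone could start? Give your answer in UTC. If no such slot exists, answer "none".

none

Leo in UTC: 11:15-12:45, 14:15-19:00 (add 2h to convert from UTC-2).
Bashir in UTC: 11:15-12:15, 13:15-14:30, 15:15-17:15, 18:00-19:00 (add 4h to convert from UTC-4).
Tara in UTC: 10:15-11:00, 12:00-13:45, 14:15-16:00, 16:15-17:30 (add 4h to convert from UTC-4).
Leo ∩ Bashir: 11:15-12:15, 14:15-14:30, 15:15-17:15, 18:00-19:00.
Leo ∩ Bashir ∩ Tara: 12:00-12:15, 14:15-14:30, 15:15-16:00, 16:15-17:15.
No common window is at least 75 minutes long.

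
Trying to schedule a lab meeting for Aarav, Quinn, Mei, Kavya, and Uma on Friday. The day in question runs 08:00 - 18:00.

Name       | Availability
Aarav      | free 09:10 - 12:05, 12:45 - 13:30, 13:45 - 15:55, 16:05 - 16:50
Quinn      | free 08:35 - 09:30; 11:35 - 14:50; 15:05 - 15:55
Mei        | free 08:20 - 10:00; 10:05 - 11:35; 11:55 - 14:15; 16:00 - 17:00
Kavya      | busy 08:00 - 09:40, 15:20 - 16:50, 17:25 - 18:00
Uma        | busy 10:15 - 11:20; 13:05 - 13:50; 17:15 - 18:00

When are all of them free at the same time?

11:55-12:05, 12:45-13:05, 13:50-14:15

Aarav free: 09:10-12:05, 12:45-13:30, 13:45-15:55, 16:05-16:50.
Quinn free: 08:35-09:30, 11:35-14:50, 15:05-15:55.
Mei free: 08:20-10:00, 10:05-11:35, 11:55-14:15, 16:00-17:00.
Kavya free: 09:40-15:20, 16:50-17:25 (invert busy blocks within the working day).
Uma free: 08:00-10:15, 11:20-13:05, 13:50-17:15 (invert busy blocks within the working day).
Aarav ∩ Quinn: 09:10-09:30, 11:35-12:05, 12:45-13:30, 13:45-14:50, 15:05-15:55.
Aarav ∩ Quinn ∩ Mei: 09:10-09:30, 11:55-12:05, 12:45-13:30, 13:45-14:15.
Aarav ∩ Quinn ∩ Mei ∩ Kavya: 11:55-12:05, 12:45-13:30, 13:45-14:15.
Aarav ∩ Quinn ∩ Mei ∩ Kavya ∩ Uma: 11:55-12:05, 12:45-13:05, 13:50-14:15.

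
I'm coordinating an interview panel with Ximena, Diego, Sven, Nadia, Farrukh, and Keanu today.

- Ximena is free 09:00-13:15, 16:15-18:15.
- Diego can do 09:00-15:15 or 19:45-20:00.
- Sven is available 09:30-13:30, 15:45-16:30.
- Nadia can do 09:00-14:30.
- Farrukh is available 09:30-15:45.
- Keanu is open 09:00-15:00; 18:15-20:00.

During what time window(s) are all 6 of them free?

Ximena ∩ Diego: 09:00-13:15.
Ximena ∩ Diego ∩ Sven: 09:30-13:15.
Ximena ∩ Diego ∩ Sven ∩ Nadia: 09:30-13:15.
Ximena ∩ Diego ∩ Sven ∩ Nadia ∩ Farrukh: 09:30-13:15.
Ximena ∩ Diego ∩ Sven ∩ Nadia ∩ Farrukh ∩ Keanu: 09:30-13:15.

09:30-13:15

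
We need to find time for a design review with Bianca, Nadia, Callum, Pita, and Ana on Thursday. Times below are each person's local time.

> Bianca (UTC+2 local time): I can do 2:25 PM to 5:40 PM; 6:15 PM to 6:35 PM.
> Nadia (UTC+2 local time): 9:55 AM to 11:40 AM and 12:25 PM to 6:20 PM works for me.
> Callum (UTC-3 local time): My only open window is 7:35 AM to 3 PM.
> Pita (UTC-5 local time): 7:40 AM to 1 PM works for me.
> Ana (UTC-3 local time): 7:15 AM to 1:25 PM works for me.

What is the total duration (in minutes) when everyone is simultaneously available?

Bianca in UTC: 12:25-15:40, 16:15-16:35 (subtract 2h to convert from UTC+2).
Nadia in UTC: 07:55-09:40, 10:25-16:20 (subtract 2h to convert from UTC+2).
Callum in UTC: 10:35-18:00 (add 3h to convert from UTC-3).
Pita in UTC: 12:40-18:00 (add 5h to convert from UTC-5).
Ana in UTC: 10:15-16:25 (add 3h to convert from UTC-3).
Bianca ∩ Nadia: 12:25-15:40, 16:15-16:20.
Bianca ∩ Nadia ∩ Callum: 12:25-15:40, 16:15-16:20.
Bianca ∩ Nadia ∩ Callum ∩ Pita: 12:40-15:40, 16:15-16:20.
Bianca ∩ Nadia ∩ Callum ∩ Pita ∩ Ana: 12:40-15:40, 16:15-16:20.
Summing the common windows: 180 + 5 = 185 minutes.

185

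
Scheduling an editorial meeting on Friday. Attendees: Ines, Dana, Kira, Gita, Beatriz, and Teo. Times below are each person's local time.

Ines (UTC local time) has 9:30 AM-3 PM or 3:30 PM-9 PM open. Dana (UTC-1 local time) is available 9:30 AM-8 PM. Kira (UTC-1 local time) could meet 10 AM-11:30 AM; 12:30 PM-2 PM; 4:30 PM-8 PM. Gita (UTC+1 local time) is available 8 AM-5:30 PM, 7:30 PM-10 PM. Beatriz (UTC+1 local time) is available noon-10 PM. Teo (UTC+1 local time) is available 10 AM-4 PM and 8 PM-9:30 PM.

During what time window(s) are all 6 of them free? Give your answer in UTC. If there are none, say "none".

Ines in UTC: 09:30-15:00, 15:30-21:00.
Dana in UTC: 10:30-21:00 (add 1h to convert from UTC-1).
Kira in UTC: 11:00-12:30, 13:30-15:00, 17:30-21:00 (add 1h to convert from UTC-1).
Gita in UTC: 07:00-16:30, 18:30-21:00 (subtract 1h to convert from UTC+1).
Beatriz in UTC: 11:00-21:00 (subtract 1h to convert from UTC+1).
Teo in UTC: 09:00-15:00, 19:00-20:30 (subtract 1h to convert from UTC+1).
Ines ∩ Dana: 10:30-15:00, 15:30-21:00.
Ines ∩ Dana ∩ Kira: 11:00-12:30, 13:30-15:00, 17:30-21:00.
Ines ∩ Dana ∩ Kira ∩ Gita: 11:00-12:30, 13:30-15:00, 18:30-21:00.
Ines ∩ Dana ∩ Kira ∩ Gita ∩ Beatriz: 11:00-12:30, 13:30-15:00, 18:30-21:00.
Ines ∩ Dana ∩ Kira ∩ Gita ∩ Beatriz ∩ Teo: 11:00-12:30, 13:30-15:00, 19:00-20:30.
So the common availability across everyone is 11:00-12:30, 13:30-15:00, 19:00-20:30.

11:00-12:30, 13:30-15:00, 19:00-20:30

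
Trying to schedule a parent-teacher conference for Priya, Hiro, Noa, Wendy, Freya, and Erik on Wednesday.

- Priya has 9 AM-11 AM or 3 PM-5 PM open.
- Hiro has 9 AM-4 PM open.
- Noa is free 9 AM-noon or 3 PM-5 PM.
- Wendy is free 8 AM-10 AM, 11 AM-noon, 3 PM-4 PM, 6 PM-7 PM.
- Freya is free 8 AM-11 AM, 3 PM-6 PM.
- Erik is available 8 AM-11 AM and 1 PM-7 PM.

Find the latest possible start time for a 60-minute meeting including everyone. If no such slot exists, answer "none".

Priya ∩ Hiro: 09:00-11:00, 15:00-16:00.
Priya ∩ Hiro ∩ Noa: 09:00-11:00, 15:00-16:00.
Priya ∩ Hiro ∩ Noa ∩ Wendy: 09:00-10:00, 15:00-16:00.
Priya ∩ Hiro ∩ Noa ∩ Wendy ∩ Freya: 09:00-10:00, 15:00-16:00.
Priya ∩ Hiro ∩ Noa ∩ Wendy ∩ Freya ∩ Erik: 09:00-10:00, 15:00-16:00.
The last common window of at least 60 minutes is 15:00-16:00; a 60-minute meeting can start as late as 15:00 and still end by 16:00.

15:00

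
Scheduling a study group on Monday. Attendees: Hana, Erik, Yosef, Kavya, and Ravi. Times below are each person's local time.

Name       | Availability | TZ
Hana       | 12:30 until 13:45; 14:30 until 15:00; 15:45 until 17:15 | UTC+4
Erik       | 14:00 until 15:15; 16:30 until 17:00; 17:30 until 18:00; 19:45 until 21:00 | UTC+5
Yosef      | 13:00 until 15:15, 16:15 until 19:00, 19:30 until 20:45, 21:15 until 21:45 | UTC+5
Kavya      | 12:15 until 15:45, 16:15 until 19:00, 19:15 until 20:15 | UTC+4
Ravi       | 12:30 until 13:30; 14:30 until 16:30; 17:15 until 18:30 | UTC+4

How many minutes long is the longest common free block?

Hana in UTC: 08:30-09:45, 10:30-11:00, 11:45-13:15 (subtract 4h to convert from UTC+4).
Erik in UTC: 09:00-10:15, 11:30-12:00, 12:30-13:00, 14:45-16:00 (subtract 5h to convert from UTC+5).
Yosef in UTC: 08:00-10:15, 11:15-14:00, 14:30-15:45, 16:15-16:45 (subtract 5h to convert from UTC+5).
Kavya in UTC: 08:15-11:45, 12:15-15:00, 15:15-16:15 (subtract 4h to convert from UTC+4).
Ravi in UTC: 08:30-09:30, 10:30-12:30, 13:15-14:30 (subtract 4h to convert from UTC+4).
Hana ∩ Erik: 09:00-09:45, 11:45-12:00, 12:30-13:00.
Hana ∩ Erik ∩ Yosef: 09:00-09:45, 11:45-12:00, 12:30-13:00.
Hana ∩ Erik ∩ Yosef ∩ Kavya: 09:00-09:45, 12:30-13:00.
Hana ∩ Erik ∩ Yosef ∩ Kavya ∩ Ravi: 09:00-09:30.
The longest is 09:00-09:30 at 30 minutes.

30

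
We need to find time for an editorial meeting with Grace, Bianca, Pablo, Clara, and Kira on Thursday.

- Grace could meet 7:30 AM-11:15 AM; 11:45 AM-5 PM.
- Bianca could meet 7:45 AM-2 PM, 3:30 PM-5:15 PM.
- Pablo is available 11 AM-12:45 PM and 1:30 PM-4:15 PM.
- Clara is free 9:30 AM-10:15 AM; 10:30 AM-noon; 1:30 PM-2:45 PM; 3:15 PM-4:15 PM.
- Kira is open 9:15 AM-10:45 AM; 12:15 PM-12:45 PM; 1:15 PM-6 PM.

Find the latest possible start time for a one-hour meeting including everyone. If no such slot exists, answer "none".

Grace ∩ Bianca: 07:45-11:15, 11:45-14:00, 15:30-17:00.
Grace ∩ Bianca ∩ Pablo: 11:00-11:15, 11:45-12:45, 13:30-14:00, 15:30-16:15.
Grace ∩ Bianca ∩ Pablo ∩ Clara: 11:00-11:15, 11:45-12:00, 13:30-14:00, 15:30-16:15.
Grace ∩ Bianca ∩ Pablo ∩ Clara ∩ Kira: 13:30-14:00, 15:30-16:15.
So the common availability across everyone is 13:30-14:00, 15:30-16:15.
No common window is at least 60 minutes long.

none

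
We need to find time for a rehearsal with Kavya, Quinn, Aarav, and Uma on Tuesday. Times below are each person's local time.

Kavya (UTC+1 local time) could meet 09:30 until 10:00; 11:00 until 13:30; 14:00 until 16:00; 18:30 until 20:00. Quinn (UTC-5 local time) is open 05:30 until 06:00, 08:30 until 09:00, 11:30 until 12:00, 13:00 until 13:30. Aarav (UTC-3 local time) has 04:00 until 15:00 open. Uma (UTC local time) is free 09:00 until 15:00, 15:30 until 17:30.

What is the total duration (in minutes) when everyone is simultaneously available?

Kavya in UTC: 08:30-09:00, 10:00-12:30, 13:00-15:00, 17:30-19:00 (subtract 1h to convert from UTC+1).
Quinn in UTC: 10:30-11:00, 13:30-14:00, 16:30-17:00, 18:00-18:30 (add 5h to convert from UTC-5).
Aarav in UTC: 07:00-18:00 (add 3h to convert from UTC-3).
Uma in UTC: 09:00-15:00, 15:30-17:30.
Kavya ∩ Quinn: 10:30-11:00, 13:30-14:00, 18:00-18:30.
Kavya ∩ Quinn ∩ Aarav: 10:30-11:00, 13:30-14:00.
Kavya ∩ Quinn ∩ Aarav ∩ Uma: 10:30-11:00, 13:30-14:00.
Those are the intersection windows.
Summing the common windows: 30 + 30 = 60 minutes.

60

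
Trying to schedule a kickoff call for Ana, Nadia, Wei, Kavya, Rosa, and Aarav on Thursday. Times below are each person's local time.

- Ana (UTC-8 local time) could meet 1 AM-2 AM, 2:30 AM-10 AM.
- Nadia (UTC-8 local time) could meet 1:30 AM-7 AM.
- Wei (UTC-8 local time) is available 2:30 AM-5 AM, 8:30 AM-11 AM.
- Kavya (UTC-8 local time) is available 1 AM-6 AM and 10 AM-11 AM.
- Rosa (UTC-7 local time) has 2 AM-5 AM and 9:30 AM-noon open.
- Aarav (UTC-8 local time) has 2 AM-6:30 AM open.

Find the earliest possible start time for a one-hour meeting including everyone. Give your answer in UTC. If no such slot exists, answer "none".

Ana in UTC: 09:00-10:00, 10:30-18:00 (add 8h to convert from UTC-8).
Nadia in UTC: 09:30-15:00 (add 8h to convert from UTC-8).
Wei in UTC: 10:30-13:00, 16:30-19:00 (add 8h to convert from UTC-8).
Kavya in UTC: 09:00-14:00, 18:00-19:00 (add 8h to convert from UTC-8).
Rosa in UTC: 09:00-12:00, 16:30-19:00 (add 7h to convert from UTC-7).
Aarav in UTC: 10:00-14:30 (add 8h to convert from UTC-8).
Ana ∩ Nadia: 09:30-10:00, 10:30-15:00.
Ana ∩ Nadia ∩ Wei: 10:30-13:00.
Ana ∩ Nadia ∩ Wei ∩ Kavya: 10:30-13:00.
Ana ∩ Nadia ∩ Wei ∩ Kavya ∩ Rosa: 10:30-12:00.
Ana ∩ Nadia ∩ Wei ∩ Kavya ∩ Rosa ∩ Aarav: 10:30-12:00.
So the common availability across everyone is 10:30-12:00.
The first common window of at least 60 minutes is 10:30-12:00, so the earliest start is 10:30.

10:30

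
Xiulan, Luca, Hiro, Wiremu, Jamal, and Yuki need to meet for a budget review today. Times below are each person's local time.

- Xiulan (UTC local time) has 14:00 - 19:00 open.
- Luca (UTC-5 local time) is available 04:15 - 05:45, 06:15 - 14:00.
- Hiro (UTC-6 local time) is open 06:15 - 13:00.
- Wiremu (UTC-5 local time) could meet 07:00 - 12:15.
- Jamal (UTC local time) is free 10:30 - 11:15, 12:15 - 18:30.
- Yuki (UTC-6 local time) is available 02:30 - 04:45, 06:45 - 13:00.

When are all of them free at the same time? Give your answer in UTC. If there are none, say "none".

Xiulan in UTC: 14:00-19:00.
Luca in UTC: 09:15-10:45, 11:15-19:00 (add 5h to convert from UTC-5).
Hiro in UTC: 12:15-19:00 (add 6h to convert from UTC-6).
Wiremu in UTC: 12:00-17:15 (add 5h to convert from UTC-5).
Jamal in UTC: 10:30-11:15, 12:15-18:30.
Yuki in UTC: 08:30-10:45, 12:45-19:00 (add 6h to convert from UTC-6).
Xiulan ∩ Luca: 14:00-19:00.
Xiulan ∩ Luca ∩ Hiro: 14:00-19:00.
Xiulan ∩ Luca ∩ Hiro ∩ Wiremu: 14:00-17:15.
Xiulan ∩ Luca ∩ Hiro ∩ Wiremu ∩ Jamal: 14:00-17:15.
Xiulan ∩ Luca ∩ Hiro ∩ Wiremu ∩ Jamal ∩ Yuki: 14:00-17:15.
So the common availability across everyone is 14:00-17:15.

14:00-17:15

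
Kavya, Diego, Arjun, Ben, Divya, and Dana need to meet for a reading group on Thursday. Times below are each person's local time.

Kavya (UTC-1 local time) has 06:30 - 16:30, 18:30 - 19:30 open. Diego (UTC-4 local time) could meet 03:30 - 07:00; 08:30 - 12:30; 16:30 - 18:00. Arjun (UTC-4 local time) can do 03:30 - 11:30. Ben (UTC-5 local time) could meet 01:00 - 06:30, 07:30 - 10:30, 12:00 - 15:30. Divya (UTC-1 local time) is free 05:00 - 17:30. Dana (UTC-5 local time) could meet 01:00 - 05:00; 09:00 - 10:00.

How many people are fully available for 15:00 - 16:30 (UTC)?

Kavya in UTC: 07:30-17:30, 19:30-20:30 (add 1h to convert from UTC-1).
Diego in UTC: 07:30-11:00, 12:30-16:30, 20:30-22:00 (add 4h to convert from UTC-4).
Arjun in UTC: 07:30-15:30 (add 4h to convert from UTC-4).
Ben in UTC: 06:00-11:30, 12:30-15:30, 17:00-20:30 (add 5h to convert from UTC-5).
Divya in UTC: 06:00-18:30 (add 1h to convert from UTC-1).
Dana in UTC: 06:00-10:00, 14:00-15:00 (add 5h to convert from UTC-5).
Kavya, Diego, and Divya can make the full 15:00-16:30 slot — that's 3.

3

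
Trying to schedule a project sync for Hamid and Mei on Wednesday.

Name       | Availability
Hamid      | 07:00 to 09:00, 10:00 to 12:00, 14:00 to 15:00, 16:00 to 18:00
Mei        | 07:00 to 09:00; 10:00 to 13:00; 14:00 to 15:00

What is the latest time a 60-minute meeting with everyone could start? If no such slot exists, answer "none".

14:00

Hamid ∩ Mei: 07:00-09:00, 10:00-12:00, 14:00-15:00.
So the common availability across everyone is 07:00-09:00, 10:00-12:00, 14:00-15:00.
The last common window of at least 60 minutes is 14:00-15:00; a 60-minute meeting can start as late as 14:00 and still end by 15:00.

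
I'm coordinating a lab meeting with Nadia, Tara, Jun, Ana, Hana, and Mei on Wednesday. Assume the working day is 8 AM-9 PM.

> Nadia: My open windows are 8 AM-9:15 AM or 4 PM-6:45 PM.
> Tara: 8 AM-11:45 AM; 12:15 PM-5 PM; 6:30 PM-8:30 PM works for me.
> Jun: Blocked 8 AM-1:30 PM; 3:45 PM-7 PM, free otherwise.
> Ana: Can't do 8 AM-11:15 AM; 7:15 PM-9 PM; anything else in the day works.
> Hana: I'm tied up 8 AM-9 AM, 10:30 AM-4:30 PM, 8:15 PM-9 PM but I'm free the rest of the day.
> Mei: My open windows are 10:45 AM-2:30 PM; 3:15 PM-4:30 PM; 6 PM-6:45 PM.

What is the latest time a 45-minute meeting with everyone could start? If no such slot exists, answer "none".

Nadia free: 08:00-09:15, 16:00-18:45.
Tara free: 08:00-11:45, 12:15-17:00, 18:30-20:30.
Jun free: 13:30-15:45, 19:00-21:00 (invert busy blocks within the working day).
Ana free: 11:15-19:15 (invert busy blocks within the working day).
Hana free: 09:00-10:30, 16:30-20:15 (invert busy blocks within the working day).
Mei free: 10:45-14:30, 15:15-16:30, 18:00-18:45.
Nadia ∩ Tara: 08:00-09:15, 16:00-17:00, 18:30-18:45.
Nadia ∩ Tara ∩ Jun: ∅.
Nadia ∩ Tara ∩ Jun ∩ Ana: ∅.
Nadia ∩ Tara ∩ Jun ∩ Ana ∩ Hana: ∅.
Nadia ∩ Tara ∩ Jun ∩ Ana ∩ Hana ∩ Mei: ∅.
There is no time when everyone is free.
No common window is at least 45 minutes long.

none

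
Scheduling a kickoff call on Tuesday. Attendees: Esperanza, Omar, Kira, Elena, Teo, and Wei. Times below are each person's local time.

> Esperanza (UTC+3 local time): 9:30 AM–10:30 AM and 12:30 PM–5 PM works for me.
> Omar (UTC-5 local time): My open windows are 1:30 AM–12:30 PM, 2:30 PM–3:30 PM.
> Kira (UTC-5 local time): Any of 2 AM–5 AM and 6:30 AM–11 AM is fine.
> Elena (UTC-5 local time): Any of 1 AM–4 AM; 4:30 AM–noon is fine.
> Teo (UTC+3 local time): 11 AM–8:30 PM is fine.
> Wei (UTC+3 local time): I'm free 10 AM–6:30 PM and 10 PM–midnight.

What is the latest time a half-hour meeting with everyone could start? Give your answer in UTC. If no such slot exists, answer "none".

Esperanza in UTC: 06:30-07:30, 09:30-14:00 (subtract 3h to convert from UTC+3).
Omar in UTC: 06:30-17:30, 19:30-20:30 (add 5h to convert from UTC-5).
Kira in UTC: 07:00-10:00, 11:30-16:00 (add 5h to convert from UTC-5).
Elena in UTC: 06:00-09:00, 09:30-17:00 (add 5h to convert from UTC-5).
Teo in UTC: 08:00-17:30 (subtract 3h to convert from UTC+3).
Wei in UTC: 07:00-15:30, 19:00-21:00 (subtract 3h to convert from UTC+3).
Esperanza ∩ Omar: 06:30-07:30, 09:30-14:00.
Esperanza ∩ Omar ∩ Kira: 07:00-07:30, 09:30-10:00, 11:30-14:00.
Esperanza ∩ Omar ∩ Kira ∩ Elena: 07:00-07:30, 09:30-10:00, 11:30-14:00.
Esperanza ∩ Omar ∩ Kira ∩ Elena ∩ Teo: 09:30-10:00, 11:30-14:00.
Esperanza ∩ Omar ∩ Kira ∩ Elena ∩ Teo ∩ Wei: 09:30-10:00, 11:30-14:00.
The last common window of at least 30 minutes is 11:30-14:00; a 30-minute meeting can start as late as 13:30 and still end by 14:00.

13:30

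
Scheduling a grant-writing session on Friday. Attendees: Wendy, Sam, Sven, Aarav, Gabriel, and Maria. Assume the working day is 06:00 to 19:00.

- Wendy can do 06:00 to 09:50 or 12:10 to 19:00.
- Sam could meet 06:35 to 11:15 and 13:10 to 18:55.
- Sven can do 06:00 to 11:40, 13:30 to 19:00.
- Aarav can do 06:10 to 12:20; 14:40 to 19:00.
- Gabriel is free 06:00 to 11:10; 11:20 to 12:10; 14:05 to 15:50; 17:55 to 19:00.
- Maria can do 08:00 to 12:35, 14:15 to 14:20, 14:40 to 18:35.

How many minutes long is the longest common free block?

Wendy ∩ Sam: 06:35-09:50, 13:10-18:55.
Wendy ∩ Sam ∩ Sven: 06:35-09:50, 13:30-18:55.
Wendy ∩ Sam ∩ Sven ∩ Aarav: 06:35-09:50, 14:40-18:55.
Wendy ∩ Sam ∩ Sven ∩ Aarav ∩ Gabriel: 06:35-09:50, 14:40-15:50, 17:55-18:55.
Wendy ∩ Sam ∩ Sven ∩ Aarav ∩ Gabriel ∩ Maria: 08:00-09:50, 14:40-15:50, 17:55-18:35.
The longest is 08:00-09:50 at 110 minutes.

110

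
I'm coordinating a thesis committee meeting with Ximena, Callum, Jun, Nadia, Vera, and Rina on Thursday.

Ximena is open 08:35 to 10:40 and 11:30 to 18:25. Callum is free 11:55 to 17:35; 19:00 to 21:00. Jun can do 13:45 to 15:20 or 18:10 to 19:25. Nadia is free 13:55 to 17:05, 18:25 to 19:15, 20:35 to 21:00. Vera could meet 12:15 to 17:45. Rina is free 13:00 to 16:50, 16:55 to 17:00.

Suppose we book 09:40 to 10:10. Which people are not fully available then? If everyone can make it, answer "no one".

Callum, Jun, Nadia, Rina, Vera

Ximena: free for 09:40-10:10. Callum: not fully free for 09:40-10:10. Jun: not fully free for 09:40-10:10. Nadia: not fully free for 09:40-10:10. Vera: not fully free for 09:40-10:10. Rina: not fully free for 09:40-10:10.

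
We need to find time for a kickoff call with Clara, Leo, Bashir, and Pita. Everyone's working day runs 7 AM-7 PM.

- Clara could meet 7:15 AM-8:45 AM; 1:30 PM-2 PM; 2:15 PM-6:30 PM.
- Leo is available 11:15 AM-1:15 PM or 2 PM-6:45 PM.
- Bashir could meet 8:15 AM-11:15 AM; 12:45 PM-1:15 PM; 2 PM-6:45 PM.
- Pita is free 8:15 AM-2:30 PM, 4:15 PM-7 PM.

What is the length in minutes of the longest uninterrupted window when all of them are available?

Clara ∩ Leo: 14:15-18:30.
Clara ∩ Leo ∩ Bashir: 14:15-18:30.
Clara ∩ Leo ∩ Bashir ∩ Pita: 14:15-14:30, 16:15-18:30.
So the common availability across everyone is 14:15-14:30, 16:15-18:30.
The longest is 16:15-18:30 at 135 minutes.

135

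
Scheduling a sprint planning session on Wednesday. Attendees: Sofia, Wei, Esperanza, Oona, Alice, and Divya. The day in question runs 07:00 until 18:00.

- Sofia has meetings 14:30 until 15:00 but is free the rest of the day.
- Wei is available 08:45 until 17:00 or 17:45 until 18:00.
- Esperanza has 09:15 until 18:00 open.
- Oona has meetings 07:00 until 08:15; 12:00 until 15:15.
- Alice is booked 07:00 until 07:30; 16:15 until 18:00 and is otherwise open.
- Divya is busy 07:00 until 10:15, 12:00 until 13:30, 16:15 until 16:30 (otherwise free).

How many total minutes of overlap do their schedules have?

Sofia free: 07:00-14:30, 15:00-18:00 (invert busy blocks within the working day).
Wei free: 08:45-17:00, 17:45-18:00.
Esperanza free: 09:15-18:00.
Oona free: 08:15-12:00, 15:15-18:00 (invert busy blocks within the working day).
Alice free: 07:30-16:15 (invert busy blocks within the working day).
Divya free: 10:15-12:00, 13:30-16:15, 16:30-18:00 (invert busy blocks within the working day).
Sofia ∩ Wei: 08:45-14:30, 15:00-17:00, 17:45-18:00.
Sofia ∩ Wei ∩ Esperanza: 09:15-14:30, 15:00-17:00, 17:45-18:00.
Sofia ∩ Wei ∩ Esperanza ∩ Oona: 09:15-12:00, 15:15-17:00, 17:45-18:00.
Sofia ∩ Wei ∩ Esperanza ∩ Oona ∩ Alice: 09:15-12:00, 15:15-16:15.
Sofia ∩ Wei ∩ Esperanza ∩ Oona ∩ Alice ∩ Divya: 10:15-12:00, 15:15-16:15.
Summing the common windows: 105 + 60 = 165 minutes.

165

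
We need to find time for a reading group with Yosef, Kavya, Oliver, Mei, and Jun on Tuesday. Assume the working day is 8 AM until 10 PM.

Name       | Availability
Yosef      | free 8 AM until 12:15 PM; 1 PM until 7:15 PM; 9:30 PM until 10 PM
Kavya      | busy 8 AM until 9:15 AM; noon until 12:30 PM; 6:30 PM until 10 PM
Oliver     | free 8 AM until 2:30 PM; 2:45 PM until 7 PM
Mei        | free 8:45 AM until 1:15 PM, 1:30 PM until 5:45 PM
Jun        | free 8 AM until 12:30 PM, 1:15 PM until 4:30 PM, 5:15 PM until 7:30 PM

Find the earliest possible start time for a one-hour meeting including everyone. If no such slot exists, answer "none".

09:15

Yosef free: 08:00-12:15, 13:00-19:15, 21:30-22:00.
Kavya free: 09:15-12:00, 12:30-18:30 (invert busy blocks within the working day).
Oliver free: 08:00-14:30, 14:45-19:00.
Mei free: 08:45-13:15, 13:30-17:45.
Jun free: 08:00-12:30, 13:15-16:30, 17:15-19:30.
Yosef ∩ Kavya: 09:15-12:00, 13:00-18:30.
Yosef ∩ Kavya ∩ Oliver: 09:15-12:00, 13:00-14:30, 14:45-18:30.
Yosef ∩ Kavya ∩ Oliver ∩ Mei: 09:15-12:00, 13:00-13:15, 13:30-14:30, 14:45-17:45.
Yosef ∩ Kavya ∩ Oliver ∩ Mei ∩ Jun: 09:15-12:00, 13:30-14:30, 14:45-16:30, 17:15-17:45.
So the common availability across everyone is 09:15-12:00, 13:30-14:30, 14:45-16:30, 17:15-17:45.
The first common window of at least 60 minutes is 09:15-12:00, so the earliest start is 09:15.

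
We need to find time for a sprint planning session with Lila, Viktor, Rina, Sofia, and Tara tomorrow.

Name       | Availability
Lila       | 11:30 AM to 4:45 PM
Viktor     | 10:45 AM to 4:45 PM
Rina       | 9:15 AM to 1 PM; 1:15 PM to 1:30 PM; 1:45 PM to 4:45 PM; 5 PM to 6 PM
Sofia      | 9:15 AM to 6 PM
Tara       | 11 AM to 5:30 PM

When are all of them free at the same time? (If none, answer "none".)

11:30-13:00, 13:15-13:30, 13:45-16:45

Lila ∩ Viktor: 11:30-16:45.
Lila ∩ Viktor ∩ Rina: 11:30-13:00, 13:15-13:30, 13:45-16:45.
Lila ∩ Viktor ∩ Rina ∩ Sofia: 11:30-13:00, 13:15-13:30, 13:45-16:45.
Lila ∩ Viktor ∩ Rina ∩ Sofia ∩ Tara: 11:30-13:00, 13:15-13:30, 13:45-16:45.
Those are the intersection windows.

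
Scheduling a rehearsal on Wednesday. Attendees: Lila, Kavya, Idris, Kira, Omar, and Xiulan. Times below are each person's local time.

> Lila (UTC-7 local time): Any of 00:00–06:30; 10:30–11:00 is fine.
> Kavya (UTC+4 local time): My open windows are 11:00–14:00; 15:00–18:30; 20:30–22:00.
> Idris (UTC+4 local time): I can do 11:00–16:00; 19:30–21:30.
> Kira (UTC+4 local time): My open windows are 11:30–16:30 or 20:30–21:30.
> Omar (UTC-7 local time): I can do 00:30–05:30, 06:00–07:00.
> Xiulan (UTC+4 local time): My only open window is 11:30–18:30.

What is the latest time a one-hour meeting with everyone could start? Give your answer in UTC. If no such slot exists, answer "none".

Lila in UTC: 07:00-13:30, 17:30-18:00 (add 7h to convert from UTC-7).
Kavya in UTC: 07:00-10:00, 11:00-14:30, 16:30-18:00 (subtract 4h to convert from UTC+4).
Idris in UTC: 07:00-12:00, 15:30-17:30 (subtract 4h to convert from UTC+4).
Kira in UTC: 07:30-12:30, 16:30-17:30 (subtract 4h to convert from UTC+4).
Omar in UTC: 07:30-12:30, 13:00-14:00 (add 7h to convert from UTC-7).
Xiulan in UTC: 07:30-14:30 (subtract 4h to convert from UTC+4).
Lila ∩ Kavya: 07:00-10:00, 11:00-13:30, 17:30-18:00.
Lila ∩ Kavya ∩ Idris: 07:00-10:00, 11:00-12:00.
Lila ∩ Kavya ∩ Idris ∩ Kira: 07:30-10:00, 11:00-12:00.
Lila ∩ Kavya ∩ Idris ∩ Kira ∩ Omar: 07:30-10:00, 11:00-12:00.
Lila ∩ Kavya ∩ Idris ∩ Kira ∩ Omar ∩ Xiulan: 07:30-10:00, 11:00-12:00.
The last common window of at least 60 minutes is 11:00-12:00; a 60-minute meeting can start as late as 11:00 and still end by 12:00.

11:00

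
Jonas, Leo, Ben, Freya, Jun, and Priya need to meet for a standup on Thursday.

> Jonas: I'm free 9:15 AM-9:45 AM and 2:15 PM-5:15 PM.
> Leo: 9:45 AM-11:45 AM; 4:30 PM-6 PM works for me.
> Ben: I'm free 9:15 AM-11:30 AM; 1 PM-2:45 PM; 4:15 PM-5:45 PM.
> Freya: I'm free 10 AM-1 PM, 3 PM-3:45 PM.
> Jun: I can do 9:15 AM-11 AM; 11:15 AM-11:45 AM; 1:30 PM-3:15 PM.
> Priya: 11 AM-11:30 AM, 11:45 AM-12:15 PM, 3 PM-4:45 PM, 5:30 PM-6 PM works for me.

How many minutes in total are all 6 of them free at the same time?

Jonas ∩ Leo: 16:30-17:15.
Jonas ∩ Leo ∩ Ben: 16:30-17:15.
Jonas ∩ Leo ∩ Ben ∩ Freya: ∅.
Jonas ∩ Leo ∩ Ben ∩ Freya ∩ Jun: ∅.
Jonas ∩ Leo ∩ Ben ∩ Freya ∩ Jun ∩ Priya: ∅.
There is no time when everyone is free.
There is no common window, so the total is 0 minutes.

0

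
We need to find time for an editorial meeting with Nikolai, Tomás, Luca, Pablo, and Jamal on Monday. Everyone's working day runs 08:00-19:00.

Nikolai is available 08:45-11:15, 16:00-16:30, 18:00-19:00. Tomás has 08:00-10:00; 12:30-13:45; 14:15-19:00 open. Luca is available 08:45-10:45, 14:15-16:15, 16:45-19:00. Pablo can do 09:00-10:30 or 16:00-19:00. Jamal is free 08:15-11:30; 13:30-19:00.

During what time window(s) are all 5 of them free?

Nikolai ∩ Tomás: 08:45-10:00, 16:00-16:30, 18:00-19:00.
Nikolai ∩ Tomás ∩ Luca: 08:45-10:00, 16:00-16:15, 18:00-19:00.
Nikolai ∩ Tomás ∩ Luca ∩ Pablo: 09:00-10:00, 16:00-16:15, 18:00-19:00.
Nikolai ∩ Tomás ∩ Luca ∩ Pablo ∩ Jamal: 09:00-10:00, 16:00-16:15, 18:00-19:00.
Those are the intersection windows.

09:00-10:00, 16:00-16:15, 18:00-19:00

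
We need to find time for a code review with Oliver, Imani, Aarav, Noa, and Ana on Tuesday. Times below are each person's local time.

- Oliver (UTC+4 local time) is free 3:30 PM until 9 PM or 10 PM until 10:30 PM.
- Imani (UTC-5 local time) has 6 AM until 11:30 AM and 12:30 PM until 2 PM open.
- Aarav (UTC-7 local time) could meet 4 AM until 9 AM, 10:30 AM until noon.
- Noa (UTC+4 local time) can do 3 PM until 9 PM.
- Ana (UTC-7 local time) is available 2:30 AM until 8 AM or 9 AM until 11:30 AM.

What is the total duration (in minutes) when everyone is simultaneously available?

210

Oliver in UTC: 11:30-17:00, 18:00-18:30 (subtract 4h to convert from UTC+4).
Imani in UTC: 11:00-16:30, 17:30-19:00 (add 5h to convert from UTC-5).
Aarav in UTC: 11:00-16:00, 17:30-19:00 (add 7h to convert from UTC-7).
Noa in UTC: 11:00-17:00 (subtract 4h to convert from UTC+4).
Ana in UTC: 09:30-15:00, 16:00-18:30 (add 7h to convert from UTC-7).
Oliver ∩ Imani: 11:30-16:30, 18:00-18:30.
Oliver ∩ Imani ∩ Aarav: 11:30-16:00, 18:00-18:30.
Oliver ∩ Imani ∩ Aarav ∩ Noa: 11:30-16:00.
Oliver ∩ Imani ∩ Aarav ∩ Noa ∩ Ana: 11:30-15:00.
That's a single block of 210 minutes.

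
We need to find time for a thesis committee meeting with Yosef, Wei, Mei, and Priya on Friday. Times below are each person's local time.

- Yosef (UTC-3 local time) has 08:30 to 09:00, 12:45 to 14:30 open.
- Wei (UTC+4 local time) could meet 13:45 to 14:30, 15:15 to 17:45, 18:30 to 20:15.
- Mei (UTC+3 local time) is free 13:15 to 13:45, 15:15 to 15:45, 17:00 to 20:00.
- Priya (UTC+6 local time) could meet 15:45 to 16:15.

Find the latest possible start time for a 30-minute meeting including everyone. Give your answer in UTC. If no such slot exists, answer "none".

Yosef in UTC: 11:30-12:00, 15:45-17:30 (add 3h to convert from UTC-3).
Wei in UTC: 09:45-10:30, 11:15-13:45, 14:30-16:15 (subtract 4h to convert from UTC+4).
Mei in UTC: 10:15-10:45, 12:15-12:45, 14:00-17:00 (subtract 3h to convert from UTC+3).
Priya in UTC: 09:45-10:15 (subtract 6h to convert from UTC+6).
Yosef ∩ Wei: 11:30-12:00, 15:45-16:15.
Yosef ∩ Wei ∩ Mei: 15:45-16:15.
Yosef ∩ Wei ∩ Mei ∩ Priya: ∅.
There is no time when everyone is free.
No common window is at least 30 minutes long.

none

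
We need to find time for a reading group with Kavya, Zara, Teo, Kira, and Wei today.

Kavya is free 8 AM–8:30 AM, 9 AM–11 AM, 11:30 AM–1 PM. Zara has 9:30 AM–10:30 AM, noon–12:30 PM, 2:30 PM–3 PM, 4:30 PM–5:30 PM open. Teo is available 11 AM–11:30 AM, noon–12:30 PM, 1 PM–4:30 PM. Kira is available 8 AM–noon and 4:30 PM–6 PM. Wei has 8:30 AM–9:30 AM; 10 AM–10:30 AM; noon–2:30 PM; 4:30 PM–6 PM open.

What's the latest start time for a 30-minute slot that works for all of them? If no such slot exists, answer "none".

Kavya ∩ Zara: 09:30-10:30, 12:00-12:30.
Kavya ∩ Zara ∩ Teo: 12:00-12:30.
Kavya ∩ Zara ∩ Teo ∩ Kira: ∅.
Kavya ∩ Zara ∩ Teo ∩ Kira ∩ Wei: ∅.
There is no time when everyone is free.
No common window is at least 30 minutes long.

none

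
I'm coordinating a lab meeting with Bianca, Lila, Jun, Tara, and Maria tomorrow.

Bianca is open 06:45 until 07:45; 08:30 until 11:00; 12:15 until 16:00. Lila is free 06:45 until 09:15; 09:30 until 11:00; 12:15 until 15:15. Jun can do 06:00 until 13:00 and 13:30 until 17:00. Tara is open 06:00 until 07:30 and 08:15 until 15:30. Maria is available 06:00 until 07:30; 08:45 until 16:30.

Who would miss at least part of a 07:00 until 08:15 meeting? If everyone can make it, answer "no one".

Bianca: not fully free for 07:00-08:15. Lila: free for 07:00-08:15. Jun: free for 07:00-08:15. Tara: not fully free for 07:00-08:15. Maria: not fully free for 07:00-08:15.

Bianca, Maria, Tara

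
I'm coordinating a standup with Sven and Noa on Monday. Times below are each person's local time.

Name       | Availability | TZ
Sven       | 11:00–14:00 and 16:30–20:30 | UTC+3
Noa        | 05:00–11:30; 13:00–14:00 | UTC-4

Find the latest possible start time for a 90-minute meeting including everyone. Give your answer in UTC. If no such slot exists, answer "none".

14:00

Sven in UTC: 08:00-11:00, 13:30-17:30 (subtract 3h to convert from UTC+3).
Noa in UTC: 09:00-15:30, 17:00-18:00 (add 4h to convert from UTC-4).
Sven ∩ Noa: 09:00-11:00, 13:30-15:30, 17:00-17:30.
The last common window of at least 90 minutes is 13:30-15:30; a 90-minute meeting can start as late as 14:00 and still end by 15:30.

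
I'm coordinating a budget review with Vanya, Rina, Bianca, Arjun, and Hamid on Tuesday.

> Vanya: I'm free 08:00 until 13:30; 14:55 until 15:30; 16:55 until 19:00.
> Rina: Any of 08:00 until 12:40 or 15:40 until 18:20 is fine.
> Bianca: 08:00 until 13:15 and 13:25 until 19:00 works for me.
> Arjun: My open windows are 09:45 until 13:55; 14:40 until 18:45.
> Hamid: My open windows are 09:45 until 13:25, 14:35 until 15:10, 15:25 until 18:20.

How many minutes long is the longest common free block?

Vanya ∩ Rina: 08:00-12:40, 16:55-18:20.
Vanya ∩ Rina ∩ Bianca: 08:00-12:40, 16:55-18:20.
Vanya ∩ Rina ∩ Bianca ∩ Arjun: 09:45-12:40, 16:55-18:20.
Vanya ∩ Rina ∩ Bianca ∩ Arjun ∩ Hamid: 09:45-12:40, 16:55-18:20.
The longest is 09:45-12:40 at 175 minutes.

175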